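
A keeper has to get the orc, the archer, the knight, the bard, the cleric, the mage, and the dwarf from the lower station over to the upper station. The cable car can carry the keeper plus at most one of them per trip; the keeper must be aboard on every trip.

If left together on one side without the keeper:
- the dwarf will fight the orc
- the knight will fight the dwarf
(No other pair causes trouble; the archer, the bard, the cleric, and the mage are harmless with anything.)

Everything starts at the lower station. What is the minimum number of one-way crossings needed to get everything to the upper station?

15

Counting alone: the keeper can take at most 1 across per trip to the upper station, so moving all 7 needs at least 7 loaded trips out, with a return between consecutive ones — at least 13 crossings.
The safety rule pushes this higher. Following every safe sequence of crossings, the most of the 7 that can be at the upper station as the cable car arrives there on crossing 13 is 6 — never all 7.
So no plan with fewer than 15 crossings exists, and this one achieves 15:
1. Keeper goes to the upper station with the dwarf.  [the lower station: the archer, the bard, the cleric, the knight, the mage, the orc | the upper station: the dwarf]
2. Keeper goes back to the lower station alone.  [the lower station: the archer, the bard, the cleric, the knight, the mage, the orc | the upper station: the dwarf]
3. Keeper goes to the upper station with the orc.  [the lower station: the archer, the bard, the cleric, the knight, the mage | the upper station: the dwarf, the orc]
4. Keeper goes back to the lower station with the dwarf.  [the lower station: the archer, the bard, the cleric, the dwarf, the knight, the mage | the upper station: the orc]
5. Keeper goes to the upper station with the knight.  [the lower station: the archer, the bard, the cleric, the dwarf, the mage | the upper station: the knight, the orc]
6. Keeper goes back to the lower station alone.  [the lower station: the archer, the bard, the cleric, the dwarf, the mage | the upper station: the knight, the orc]
7. Keeper goes to the upper station with the archer.  [the lower station: the bard, the cleric, the dwarf, the mage | the upper station: the archer, the knight, the orc]
8. Keeper goes back to the lower station alone.  [the lower station: the bard, the cleric, the dwarf, the mage | the upper station: the archer, the knight, the orc]
9. Keeper goes to the upper station with the bard.  [the lower station: the cleric, the dwarf, the mage | the upper station: the archer, the bard, the knight, the orc]
10. Keeper goes back to the lower station alone.  [the lower station: the cleric, the dwarf, the mage | the upper station: the archer, the bard, the knight, the orc]
11. Keeper goes to the upper station with the cleric.  [the lower station: the dwarf, the mage | the upper station: the archer, the bard, the cleric, the knight, the orc]
12. Keeper goes back to the lower station alone.  [the lower station: the dwarf, the mage | the upper station: the archer, the bard, the cleric, the knight, the orc]
13. Keeper goes to the upper station with the mage.  [the lower station: the dwarf | the upper station: the archer, the bard, the cleric, the knight, the mage, the orc]
14. Keeper goes back to the lower station alone.  [the lower station: the dwarf | the upper station: the archer, the bard, the cleric, the knight, the mage, the orc]
15. Keeper goes to the upper station with the dwarf.  [the lower station: — | the upper station: the archer, the bard, the cleric, the dwarf, the knight, the mage, the orc]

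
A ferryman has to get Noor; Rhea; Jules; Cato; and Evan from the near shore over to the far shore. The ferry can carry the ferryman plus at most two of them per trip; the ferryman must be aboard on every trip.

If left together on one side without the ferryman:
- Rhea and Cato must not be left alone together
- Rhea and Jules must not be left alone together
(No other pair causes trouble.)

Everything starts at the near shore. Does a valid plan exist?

1. Ferryman goes to the far shore with Rhea.
2. Ferryman goes back to the near shore alone.
3. Ferryman goes to the far shore with Evan and Noor.
4. Ferryman goes back to the near shore alone.
5. Ferryman goes to the far shore with Cato and Jules.

Yes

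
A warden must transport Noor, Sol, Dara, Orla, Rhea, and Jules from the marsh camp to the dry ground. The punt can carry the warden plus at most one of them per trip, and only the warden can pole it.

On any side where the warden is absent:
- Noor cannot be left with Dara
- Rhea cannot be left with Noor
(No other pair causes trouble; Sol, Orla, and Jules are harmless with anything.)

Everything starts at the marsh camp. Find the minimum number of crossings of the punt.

Counting alone: the warden can take at most 1 across per trip to the dry ground, so moving all 6 needs at least 6 loaded trips out, with a return between consecutive ones — at least 11 crossings.
The safety rule pushes this higher. Following every safe sequence of crossings, the most of the 6 that can be at the dry ground as the punt arrives there on crossing 11 is 5 — never all 6.
So no plan with fewer than 13 crossings exists, and this one achieves 13:
1. Warden goes to the dry ground with Noor.
2. Warden goes back to the marsh camp alone.
3. Warden goes to the dry ground with Sol.
4. Warden goes back to the marsh camp alone.
5. Warden goes to the dry ground with Dara.
6. Warden goes back to the marsh camp with Noor.
7. Warden goes to the dry ground with Rhea.
8. Warden goes back to the marsh camp alone.
9. Warden goes to the dry ground with Orla.
10. Warden goes back to the marsh camp alone.
11. Warden goes to the dry ground with Jules.
12. Warden goes back to the marsh camp alone.
13. Warden goes to the dry ground with Noor.

13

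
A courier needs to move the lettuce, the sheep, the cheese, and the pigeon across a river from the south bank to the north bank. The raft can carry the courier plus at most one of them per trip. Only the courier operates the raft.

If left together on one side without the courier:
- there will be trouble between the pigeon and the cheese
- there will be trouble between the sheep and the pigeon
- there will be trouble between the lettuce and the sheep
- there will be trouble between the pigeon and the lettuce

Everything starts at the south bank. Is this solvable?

Whatever the first load, the items left behind include a forbidden pair without the courier. No opening move is safe, so no plan exists.

No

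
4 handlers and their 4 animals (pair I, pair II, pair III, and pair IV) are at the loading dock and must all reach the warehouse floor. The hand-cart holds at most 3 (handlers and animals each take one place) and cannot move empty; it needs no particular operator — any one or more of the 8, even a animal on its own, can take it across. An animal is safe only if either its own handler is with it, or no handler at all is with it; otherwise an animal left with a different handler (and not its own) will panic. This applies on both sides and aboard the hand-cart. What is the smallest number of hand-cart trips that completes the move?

Counting alone: each trip to the warehouse floor takes at most 3 across and each return brings at least 1 back, so after t trips out (and t−1 returns) at most 3t − (t−1) of the 8 are across; that first reaches 8 at t = 4, so at least 7 crossings are needed.
The safety rule pushes this higher. Following every safe sequence of crossings, the most of the 8 that can be at the warehouse floor as the hand-cart arrives there on crossing 7 is 7 — never all 8.
So no plan with fewer than 9 crossings exists, and this one achieves 9:
1. animal I and handler I cross → the warehouse floor.
2. handler I crosses ← the loading dock.
3. animal II, handler I, and handler II cross → the warehouse floor.
4. animal I and handler I cross ← the loading dock.
5. handler I, handler III, and handler IV cross → the warehouse floor.
6. animal II crosses ← the loading dock.
7. animal I and animal II cross → the warehouse floor.
8. animal I crosses ← the loading dock.
9. animal I, animal III, and animal IV cross → the warehouse floor.

9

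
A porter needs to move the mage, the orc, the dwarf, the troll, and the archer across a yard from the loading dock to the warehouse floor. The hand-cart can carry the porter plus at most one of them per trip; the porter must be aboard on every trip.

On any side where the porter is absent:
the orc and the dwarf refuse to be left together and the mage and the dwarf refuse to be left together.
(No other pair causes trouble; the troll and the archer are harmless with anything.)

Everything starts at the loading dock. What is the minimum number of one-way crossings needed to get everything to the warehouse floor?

Counting alone: the porter can take at most 1 across per trip to the warehouse floor, so moving all 5 needs at least 5 loaded trips out, with a return between consecutive ones — at least 9 crossings.
The safety rule pushes this higher. Following every safe sequence of crossings, the most of the 5 that can be at the warehouse floor as the hand-cart arrives there on crossing 9 is 4 — never all 5.
So no plan with fewer than 11 crossings exists, and this one achieves 11:
1. Porter goes to the warehouse floor with the dwarf.
2. Porter goes back to the loading dock alone.
3. Porter goes to the warehouse floor with the mage.
4. Porter goes back to the loading dock with the dwarf.
5. Porter goes to the warehouse floor with the orc.
6. Porter goes back to the loading dock alone.
7. Porter goes to the warehouse floor with the troll.
8. Porter goes back to the loading dock alone.
9. Porter goes to the warehouse floor with the archer.
10. Porter goes back to the loading dock alone.
11. Porter goes to the warehouse floor with the dwarf.

11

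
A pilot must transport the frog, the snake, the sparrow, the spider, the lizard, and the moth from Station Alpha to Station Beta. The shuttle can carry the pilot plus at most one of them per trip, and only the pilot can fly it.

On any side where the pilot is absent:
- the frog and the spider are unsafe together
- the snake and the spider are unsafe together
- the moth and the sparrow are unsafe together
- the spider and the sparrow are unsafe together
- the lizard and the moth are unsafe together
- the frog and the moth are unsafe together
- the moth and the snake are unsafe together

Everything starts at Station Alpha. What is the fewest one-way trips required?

Whatever the first load, the items left behind include a forbidden pair without the pilot. No opening move is safe, so no plan exists.

impossible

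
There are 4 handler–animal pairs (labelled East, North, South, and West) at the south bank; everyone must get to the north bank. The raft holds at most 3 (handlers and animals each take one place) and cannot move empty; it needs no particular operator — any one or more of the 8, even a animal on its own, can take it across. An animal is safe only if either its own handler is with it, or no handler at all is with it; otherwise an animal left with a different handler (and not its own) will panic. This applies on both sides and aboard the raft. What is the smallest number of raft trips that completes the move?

9

Counting alone: each trip to the north bank takes at most 3 across and each return brings at least 1 back, so after t trips out (and t−1 returns) at most 3t − (t−1) of the 8 are across; that first reaches 8 at t = 4, so at least 7 crossings are needed.
The safety rule pushes this higher. Following every safe sequence of crossings, the most of the 8 that can be at the north bank as the raft arrives there on crossing 7 is 7 — never all 8.
So no plan with fewer than 9 crossings exists, and this one achieves 9:
1. animal East and handler East cross → the north bank.
2. handler East crosses ← the south bank.
3. animal North, handler East, and handler North cross → the north bank.
4. animal East and handler East cross ← the south bank.
5. handler East, handler South, and handler West cross → the north bank.
6. animal North crosses ← the south bank.
7. animal East and animal North cross → the north bank.
8. animal East crosses ← the south bank.
9. animal East, animal South, and animal West cross → the north bank.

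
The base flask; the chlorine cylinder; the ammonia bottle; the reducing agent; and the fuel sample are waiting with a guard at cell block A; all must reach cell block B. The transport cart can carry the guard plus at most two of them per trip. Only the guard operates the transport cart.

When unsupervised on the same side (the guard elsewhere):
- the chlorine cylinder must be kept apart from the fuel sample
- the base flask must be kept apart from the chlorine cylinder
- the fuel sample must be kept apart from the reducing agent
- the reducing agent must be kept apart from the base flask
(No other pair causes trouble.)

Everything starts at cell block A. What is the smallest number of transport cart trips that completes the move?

Counting alone: the guard can take at most 2 across per trip to cell block B, so moving all 5 needs at least 3 loaded trips out, with a return between consecutive ones — at least 5 crossings.
The plan below uses exactly 5 crossings, so it is optimal:
1. Guard goes to cell block B with the base flask and the fuel sample.
2. Guard goes back to cell block A alone.
3. Guard goes to cell block B with the ammonia bottle.
4. Guard goes back to cell block A alone.
5. Guard goes to cell block B with the chlorine cylinder and the reducing agent.

5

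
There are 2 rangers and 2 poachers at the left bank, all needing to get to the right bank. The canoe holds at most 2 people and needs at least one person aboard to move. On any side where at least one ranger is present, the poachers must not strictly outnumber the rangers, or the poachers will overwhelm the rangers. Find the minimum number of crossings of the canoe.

5

Counting alone: each trip to the right bank takes at most 2 across and each return brings at least 1 back, so after t trips out (and t−1 returns) at most 2t − (t−1) of the 4 are across; that first reaches 4 at t = 3, so at least 5 crossings are needed.
The plan below uses exactly 5 crossings, so it is optimal:
1. 2 poachers → the right bank.  (the left bank: 2R 0P; the right bank: 0R 2P)
2. 1 poacher ← the left bank.  (the left bank: 2R 1P; the right bank: 0R 1P)
3. 2 rangers → the right bank.  (the left bank: 0R 1P; the right bank: 2R 1P)
4. 1 poacher ← the left bank.  (the left bank: 0R 2P; the right bank: 2R 0P)
5. 2 poachers → the right bank.  (the left bank: 0R 0P; the right bank: 2R 2P)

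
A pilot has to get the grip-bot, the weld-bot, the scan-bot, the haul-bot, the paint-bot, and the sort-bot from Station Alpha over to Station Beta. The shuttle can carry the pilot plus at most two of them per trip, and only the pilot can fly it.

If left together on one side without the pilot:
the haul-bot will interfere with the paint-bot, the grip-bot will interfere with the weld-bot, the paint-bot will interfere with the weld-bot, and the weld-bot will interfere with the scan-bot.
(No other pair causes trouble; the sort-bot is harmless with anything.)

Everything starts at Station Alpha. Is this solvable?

1. Pilot goes to Station Beta with the haul-bot and the weld-bot.
2. Pilot goes back to Station Alpha alone.
3. Pilot goes to Station Beta with the sort-bot.
4. Pilot goes back to Station Alpha alone.
5. Pilot goes to Station Beta with the grip-bot and the scan-bot.
6. Pilot goes back to Station Alpha with the weld-bot.
7. Pilot goes to Station Beta with the paint-bot and the weld-bot.

Yes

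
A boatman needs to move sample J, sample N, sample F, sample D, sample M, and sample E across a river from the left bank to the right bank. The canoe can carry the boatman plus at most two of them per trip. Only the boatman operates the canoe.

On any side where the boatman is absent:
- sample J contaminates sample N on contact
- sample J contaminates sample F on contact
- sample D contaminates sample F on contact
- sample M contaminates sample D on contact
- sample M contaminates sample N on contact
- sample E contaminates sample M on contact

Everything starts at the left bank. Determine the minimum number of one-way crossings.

impossible

Whatever the first load, the items left behind include a forbidden pair without the boatman. No opening move is safe, so no plan exists.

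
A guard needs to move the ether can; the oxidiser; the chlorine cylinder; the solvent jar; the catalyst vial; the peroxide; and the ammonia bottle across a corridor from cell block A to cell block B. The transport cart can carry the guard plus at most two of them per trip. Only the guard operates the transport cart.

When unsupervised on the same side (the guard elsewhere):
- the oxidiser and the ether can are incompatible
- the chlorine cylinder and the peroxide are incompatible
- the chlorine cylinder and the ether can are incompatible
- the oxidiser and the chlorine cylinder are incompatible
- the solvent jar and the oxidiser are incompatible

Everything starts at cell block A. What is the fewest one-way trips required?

Counting alone: the guard can take at most 2 across per trip to cell block B, so moving all 7 needs at least 4 loaded trips out, with a return between consecutive ones — at least 7 crossings.
The safety rule pushes this higher. Following every safe sequence of crossings, the most of the 7 that can be at cell block B as the transport cart arrives there on crossings 7, 9 is 5, 6 respectively — never all 7.
So no plan with fewer than 11 crossings exists, and this one achieves 11:
1. Guard goes to cell block B with the chlorine cylinder and the oxidiser.  [cell block A: the ammonia bottle, the catalyst vial, the ether can, the peroxide, the solvent jar | cell block B: the chlorine cylinder, the oxidiser]
2. Guard goes back to cell block A with the oxidiser.  [cell block A: the ammonia bottle, the catalyst vial, the ether can, the oxidiser, the peroxide, the solvent jar | cell block B: the chlorine cylinder]
3. Guard goes to cell block B with the ether can and the solvent jar.  [cell block A: the ammonia bottle, the catalyst vial, the oxidiser, the peroxide | cell block B: the chlorine cylinder, the ether can, the solvent jar]
4. Guard goes back to cell block A with the ether can.  [cell block A: the ammonia bottle, the catalyst vial, the ether can, the oxidiser, the peroxide | cell block B: the chlorine cylinder, the solvent jar]
5. Guard goes to cell block B with the catalyst vial and the ether can.  [cell block A: the ammonia bottle, the oxidiser, the peroxide | cell block B: the catalyst vial, the chlorine cylinder, the ether can, the solvent jar]
6. Guard goes back to cell block A with the ether can.  [cell block A: the ammonia bottle, the ether can, the oxidiser, the peroxide | cell block B: the catalyst vial, the chlorine cylinder, the solvent jar]
7. Guard goes to cell block B with the ether can and the peroxide.  [cell block A: the ammonia bottle, the oxidiser | cell block B: the catalyst vial, the chlorine cylinder, the ether can, the peroxide, the solvent jar]
8. Guard goes back to cell block A with the chlorine cylinder.  [cell block A: the ammonia bottle, the chlorine cylinder, the oxidiser | cell block B: the catalyst vial, the ether can, the peroxide, the solvent jar]
9. Guard goes to cell block B with the ammonia bottle and the oxidiser.  [cell block A: the chlorine cylinder | cell block B: the ammonia bottle, the catalyst vial, the ether can, the oxidiser, the peroxide, the solvent jar]
10. Guard goes back to cell block A with the oxidiser.  [cell block A: the chlorine cylinder, the oxidiser | cell block B: the ammonia bottle, the catalyst vial, the ether can, the peroxide, the solvent jar]
11. Guard goes to cell block B with the chlorine cylinder and the oxidiser.  [cell block A: — | cell block B: the ammonia bottle, the catalyst vial, the chlorine cylinder, the ether can, the oxidiser, the peroxide, the solvent jar]

11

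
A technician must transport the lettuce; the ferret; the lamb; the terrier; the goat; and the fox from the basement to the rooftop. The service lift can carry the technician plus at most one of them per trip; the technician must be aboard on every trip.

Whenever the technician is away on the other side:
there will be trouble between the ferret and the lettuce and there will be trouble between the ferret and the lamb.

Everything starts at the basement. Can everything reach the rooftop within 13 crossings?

Yes — this plan uses 13 crossings (≤ 13):
1. Technician goes to the rooftop with the ferret.  [the basement: the fox, the goat, the lamb, the lettuce, the terrier | the rooftop: the ferret]
2. Technician goes back to the basement alone.  [the basement: the fox, the goat, the lamb, the lettuce, the terrier | the rooftop: the ferret]
3. Technician goes to the rooftop with the lettuce.  [the basement: the fox, the goat, the lamb, the terrier | the rooftop: the ferret, the lettuce]
4. Technician goes back to the basement with the ferret.  [the basement: the ferret, the fox, the goat, the lamb, the terrier | the rooftop: the lettuce]
5. Technician goes to the rooftop with the lamb.  [the basement: the ferret, the fox, the goat, the terrier | the rooftop: the lamb, the lettuce]
6. Technician goes back to the basement alone.  [the basement: the ferret, the fox, the goat, the terrier | the rooftop: the lamb, the lettuce]
7. Technician goes to the rooftop with the terrier.  [the basement: the ferret, the fox, the goat | the rooftop: the lamb, the lettuce, the terrier]
8. Technician goes back to the basement alone.  [the basement: the ferret, the fox, the goat | the rooftop: the lamb, the lettuce, the terrier]
9. Technician goes to the rooftop with the goat.  [the basement: the ferret, the fox | the rooftop: the goat, the lamb, the lettuce, the terrier]
10. Technician goes back to the basement alone.  [the basement: the ferret, the fox | the rooftop: the goat, the lamb, the lettuce, the terrier]
11. Technician goes to the rooftop with the fox.  [the basement: the ferret | the rooftop: the fox, the goat, the lamb, the lettuce, the terrier]
12. Technician goes back to the basement alone.  [the basement: the ferret | the rooftop: the fox, the goat, the lamb, the lettuce, the terrier]
13. Technician goes to the rooftop with the ferret.  [the basement: — | the rooftop: the ferret, the fox, the goat, the lamb, the lettuce, the terrier]

Yes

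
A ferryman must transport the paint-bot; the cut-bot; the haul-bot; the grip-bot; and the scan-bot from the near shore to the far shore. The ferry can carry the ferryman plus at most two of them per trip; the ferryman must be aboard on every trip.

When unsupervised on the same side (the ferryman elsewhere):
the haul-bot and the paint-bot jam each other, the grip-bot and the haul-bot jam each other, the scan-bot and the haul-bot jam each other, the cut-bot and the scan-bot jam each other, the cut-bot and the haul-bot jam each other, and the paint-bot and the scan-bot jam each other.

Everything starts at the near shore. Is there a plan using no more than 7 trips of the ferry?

Yes

Yes — this plan uses 7 crossings (≤ 7):
1. Ferryman goes to the far shore with the haul-bot and the scan-bot.
2. Ferryman goes back to the near shore with the haul-bot.
3. Ferryman goes to the far shore with the grip-bot and the haul-bot.
4. Ferryman goes back to the near shore with the haul-bot.
5. Ferryman goes to the far shore with the cut-bot and the paint-bot.
6. Ferryman goes back to the near shore with the scan-bot.
7. Ferryman goes to the far shore with the haul-bot and the scan-bot.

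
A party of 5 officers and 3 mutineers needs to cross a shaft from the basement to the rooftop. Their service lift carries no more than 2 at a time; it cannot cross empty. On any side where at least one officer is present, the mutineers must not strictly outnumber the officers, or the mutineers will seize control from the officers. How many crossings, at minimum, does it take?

13

Counting alone: each trip to the rooftop takes at most 2 across and each return brings at least 1 back, so after t trips out (and t−1 returns) at most 2t − (t−1) of the 8 are across; that first reaches 8 at t = 7, so at least 13 crossings are needed.
The plan below uses exactly 13 crossings, so it is optimal:
1. 2 mutineers → the rooftop.  (the basement: 5O 1M; the rooftop: 0O 2M)
2. 1 mutineer ← the basement.  (the basement: 5O 2M; the rooftop: 0O 1M)
3. 2 mutineers → the rooftop.  (the basement: 5O 0M; the rooftop: 0O 3M)
4. 1 mutineer ← the basement.  (the basement: 5O 1M; the rooftop: 0O 2M)
5. 2 officers → the rooftop.  (the basement: 3O 1M; the rooftop: 2O 2M)
6. 1 mutineer ← the basement.  (the basement: 3O 2M; the rooftop: 2O 1M)
7. 1 officer and 1 mutineer → the rooftop.  (the basement: 2O 1M; the rooftop: 3O 2M)
8. 1 mutineer ← the basement.  (the basement: 2O 2M; the rooftop: 3O 1M)
9. 2 mutineers → the rooftop.  (the basement: 2O 0M; the rooftop: 3O 3M)
10. 1 mutineer ← the basement.  (the basement: 2O 1M; the rooftop: 3O 2M)
11. 1 officer and 1 mutineer → the rooftop.  (the basement: 1O 0M; the rooftop: 4O 3M)
12. 1 mutineer ← the basement.  (the basement: 1O 1M; the rooftop: 4O 2M)
13. 1 officer and 1 mutineer → the rooftop.  (the basement: 0O 0M; the rooftop: 5O 3M)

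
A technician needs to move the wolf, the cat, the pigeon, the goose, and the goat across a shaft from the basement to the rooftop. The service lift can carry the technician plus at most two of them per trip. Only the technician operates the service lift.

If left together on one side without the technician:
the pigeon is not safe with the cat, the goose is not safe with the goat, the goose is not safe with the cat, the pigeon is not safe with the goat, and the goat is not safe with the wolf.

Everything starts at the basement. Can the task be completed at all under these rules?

1. Technician goes to the rooftop with the cat and the goat.
2. Technician goes back to the basement alone.
3. Technician goes to the rooftop with the wolf.
4. Technician goes back to the basement with the goat.
5. Technician goes to the rooftop with the goose and the pigeon.
6. Technician goes back to the basement with the cat.
7. Technician goes to the rooftop with the cat and the goat.

Yes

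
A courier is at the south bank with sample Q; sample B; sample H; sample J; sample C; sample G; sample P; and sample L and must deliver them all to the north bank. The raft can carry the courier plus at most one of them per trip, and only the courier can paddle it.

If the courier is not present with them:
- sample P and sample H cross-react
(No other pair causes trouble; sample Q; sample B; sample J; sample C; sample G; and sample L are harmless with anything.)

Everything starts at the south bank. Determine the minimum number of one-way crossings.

Counting alone: the courier can take at most 1 across per trip to the north bank, so moving all 8 needs at least 8 loaded trips out, with a return between consecutive ones — at least 15 crossings.
The plan below uses exactly 15 crossings, so it is optimal:
1. Courier goes to the north bank with sample H.
2. Courier goes back to the south bank alone.
3. Courier goes to the north bank with sample Q.
4. Courier goes back to the south bank alone.
5. Courier goes to the north bank with sample B.
6. Courier goes back to the south bank alone.
7. Courier goes to the north bank with sample J.
8. Courier goes back to the south bank alone.
9. Courier goes to the north bank with sample C.
10. Courier goes back to the south bank alone.
11. Courier goes to the north bank with sample G.
12. Courier goes back to the south bank alone.
13. Courier goes to the north bank with sample L.
14. Courier goes back to the south bank alone.
15. Courier goes to the north bank with sample P.

15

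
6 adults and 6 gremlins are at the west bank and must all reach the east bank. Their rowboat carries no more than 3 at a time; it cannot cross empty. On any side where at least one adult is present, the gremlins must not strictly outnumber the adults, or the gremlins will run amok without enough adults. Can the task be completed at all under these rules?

No

Following every safe sequence of crossings from the start, the most of the 12 that can be at the east bank as the rowboat arrives there on crossings 1, 3, 5 is 3, 5, 6 respectively; the best ever achieved is 6 of 12.
From crossing 7 on, no configuration arises that was not already reachable earlier: only 17 distinct safe configurations (who is on which side, and where the rowboat is) can ever be reached, none of them has everyone across, and every continuation just revisits them. They are: 0 adults + 0 gremlins across (rowboat back at the start); 0 adults + 1 gremlin across (rowboat there); 0 adults + 1 gremlin across (rowboat back at the start); 0 adults + 2 gremlins across (rowboat there); 0 adults + 2 gremlins across (rowboat back at the start); 0 adults + 3 gremlins across (rowboat there); 0 adults + 3 gremlins across (rowboat back at the start); 0 adults + 4 gremlins across (rowboat there); 0 adults + 4 gremlins across (rowboat back at the start); 0 adults + 5 gremlins across (rowboat there); 0 adults + 5 gremlins across (rowboat back at the start); 0 adults + 6 gremlins across (rowboat there); 1 adult + 1 gremlin across (rowboat there); 1 adult + 1 gremlin across (rowboat back at the start); 2 adults + 2 gremlins across (rowboat there); 2 adults + 2 gremlins across (rowboat back at the start); 3 adults + 3 gremlins across (rowboat there). So no valid plan exists.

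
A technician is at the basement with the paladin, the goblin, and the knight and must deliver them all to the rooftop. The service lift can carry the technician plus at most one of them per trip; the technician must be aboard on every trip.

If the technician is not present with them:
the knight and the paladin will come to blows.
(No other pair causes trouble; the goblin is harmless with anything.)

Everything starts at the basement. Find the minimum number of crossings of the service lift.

Counting alone: the technician can take at most 1 across per trip to the rooftop, so moving all 3 needs at least 3 loaded trips out, with a return between consecutive ones — at least 5 crossings.
The plan below uses exactly 5 crossings, so it is optimal:
1. Technician goes to the rooftop with the paladin.  [the basement: the goblin, the knight | the rooftop: the paladin]
2. Technician goes back to the basement alone.  [the basement: the goblin, the knight | the rooftop: the paladin]
3. Technician goes to the rooftop with the goblin.  [the basement: the knight | the rooftop: the goblin, the paladin]
4. Technician goes back to the basement alone.  [the basement: the knight | the rooftop: the goblin, the paladin]
5. Technician goes to the rooftop with the knight.  [the basement: — | the rooftop: the goblin, the knight, the paladin]

5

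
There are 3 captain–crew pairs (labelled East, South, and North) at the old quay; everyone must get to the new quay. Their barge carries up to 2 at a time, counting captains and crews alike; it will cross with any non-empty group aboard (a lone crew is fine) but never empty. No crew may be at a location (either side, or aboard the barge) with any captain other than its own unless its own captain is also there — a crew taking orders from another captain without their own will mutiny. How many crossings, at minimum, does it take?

11

Counting alone: each trip to the new quay takes at most 2 across and each return brings at least 1 back, so after t trips out (and t−1 returns) at most 2t − (t−1) of the 6 are across; that first reaches 6 at t = 5, so at least 9 crossings are needed.
The safety rule pushes this higher. Following every safe sequence of crossings, the most of the 6 that can be at the new quay as the barge arrives there on crossing 9 is 5 — never all 6.
So no plan with fewer than 11 crossings exists, and this one achieves 11:
1. captain East and crew East cross → the new quay.
2. captain East crosses ← the old quay.
3. crew North and crew South cross → the new quay.
4. crew East crosses ← the old quay.
5. captain North and captain South cross → the new quay.
6. captain South and crew South cross ← the old quay.
7. captain East and captain South cross → the new quay.
8. crew North crosses ← the old quay.
9. crew East and crew South cross → the new quay.
10. captain North crosses ← the old quay.
11. captain North and crew North cross → the new quay.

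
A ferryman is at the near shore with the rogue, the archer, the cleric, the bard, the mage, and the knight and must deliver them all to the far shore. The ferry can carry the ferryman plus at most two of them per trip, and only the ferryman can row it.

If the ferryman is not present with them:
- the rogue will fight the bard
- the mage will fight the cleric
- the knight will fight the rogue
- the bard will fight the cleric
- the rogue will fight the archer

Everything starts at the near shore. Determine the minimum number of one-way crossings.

7

Counting alone: the ferryman can take at most 2 across per trip to the far shore, so moving all 6 needs at least 3 loaded trips out, with a return between consecutive ones — at least 5 crossings.
The safety rule pushes this higher. Following every safe sequence of crossings, the most of the 6 that can be at the far shore as the ferry arrives there on crossing 5 is 5 — never all 6.
So no plan with fewer than 7 crossings exists, and this one achieves 7:
1. Ferryman goes to the far shore with the cleric and the rogue.  [the near shore: the archer, the bard, the knight, the mage | the far shore: the cleric, the rogue]
2. Ferryman goes back to the near shore alone.  [the near shore: the archer, the bard, the knight, the mage | the far shore: the cleric, the rogue]
3. Ferryman goes to the far shore with the archer and the bard.  [the near shore: the knight, the mage | the far shore: the archer, the bard, the cleric, the rogue]
4. Ferryman goes back to the near shore with the cleric and the rogue.  [the near shore: the cleric, the knight, the mage, the rogue | the far shore: the archer, the bard]
5. Ferryman goes to the far shore with the knight and the mage.  [the near shore: the cleric, the rogue | the far shore: the archer, the bard, the knight, the mage]
6. Ferryman goes back to the near shore alone.  [the near shore: the cleric, the rogue | the far shore: the archer, the bard, the knight, the mage]
7. Ferryman goes to the far shore with the cleric and the rogue.  [the near shore: — | the far shore: the archer, the bard, the cleric, the knight, the mage, the rogue]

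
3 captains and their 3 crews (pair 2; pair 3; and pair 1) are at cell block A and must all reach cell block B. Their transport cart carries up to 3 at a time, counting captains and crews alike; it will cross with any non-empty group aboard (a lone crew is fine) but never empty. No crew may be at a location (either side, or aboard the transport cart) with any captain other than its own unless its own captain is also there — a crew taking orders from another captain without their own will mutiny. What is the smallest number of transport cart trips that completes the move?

Counting alone: each trip to cell block B takes at most 3 across and each return brings at least 1 back, so after t trips out (and t−1 returns) at most 3t − (t−1) of the 6 are across; that first reaches 6 at t = 3, so at least 5 crossings are needed.
The plan below uses exactly 5 crossings, so it is optimal:
1. captain 2 and crew 2 cross → cell block B.
2. captain 2 crosses ← cell block A.
3. captain 1, captain 2, and captain 3 cross → cell block B.
4. crew 2 crosses ← cell block A.
5. crew 1, crew 2, and crew 3 cross → cell block B.

5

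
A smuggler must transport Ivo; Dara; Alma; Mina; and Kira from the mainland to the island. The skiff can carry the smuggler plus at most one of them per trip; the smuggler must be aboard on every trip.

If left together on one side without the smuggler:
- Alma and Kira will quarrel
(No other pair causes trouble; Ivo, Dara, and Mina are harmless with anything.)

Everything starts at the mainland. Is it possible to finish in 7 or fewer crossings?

No

Counting alone: the smuggler can take at most 1 across per trip to the island, so moving all 5 needs at least 5 loaded trips out, with a return between consecutive ones — at least 9 crossings.
Since 7 < 9, 7 crossings cannot be enough. (The shortest complete plan in fact takes 9:)
1. Smuggler goes to the island with Alma.
2. Smuggler goes back to the mainland alone.
3. Smuggler goes to the island with Ivo.
4. Smuggler goes back to the mainland alone.
5. Smuggler goes to the island with Dara.
6. Smuggler goes back to the mainland alone.
7. Smuggler goes to the island with Mina.
8. Smuggler goes back to the mainland alone.
9. Smuggler goes to the island with Kira.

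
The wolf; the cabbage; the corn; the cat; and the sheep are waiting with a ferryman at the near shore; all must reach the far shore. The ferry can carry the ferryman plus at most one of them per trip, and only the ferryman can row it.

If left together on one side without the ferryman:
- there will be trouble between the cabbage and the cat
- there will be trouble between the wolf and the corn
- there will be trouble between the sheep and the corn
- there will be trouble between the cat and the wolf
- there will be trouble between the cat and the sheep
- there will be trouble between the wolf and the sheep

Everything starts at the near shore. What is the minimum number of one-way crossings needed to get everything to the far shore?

Whatever the first load, the items left behind include a forbidden pair without the ferryman. No opening move is safe, so no plan exists.

impossible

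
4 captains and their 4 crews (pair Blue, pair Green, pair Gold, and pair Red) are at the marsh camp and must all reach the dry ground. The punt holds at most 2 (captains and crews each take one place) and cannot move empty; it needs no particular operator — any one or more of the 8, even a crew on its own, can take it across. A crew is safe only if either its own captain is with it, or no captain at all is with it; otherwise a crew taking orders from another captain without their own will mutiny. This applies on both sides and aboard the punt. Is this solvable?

Following every safe sequence of crossings from the start, the most of the 8 that can be at the dry ground as the punt arrives there on crossings 1, 3, 5 is 2, 3, 4 respectively; the best ever achieved is 4 of 8.
From crossing 7 on, no configuration arises that was not already reachable earlier: only 44 distinct safe configurations (who is on which side, and where the punt is) can ever be reached, none of them has everyone across, and every continuation just revisits them. So no valid plan exists.

No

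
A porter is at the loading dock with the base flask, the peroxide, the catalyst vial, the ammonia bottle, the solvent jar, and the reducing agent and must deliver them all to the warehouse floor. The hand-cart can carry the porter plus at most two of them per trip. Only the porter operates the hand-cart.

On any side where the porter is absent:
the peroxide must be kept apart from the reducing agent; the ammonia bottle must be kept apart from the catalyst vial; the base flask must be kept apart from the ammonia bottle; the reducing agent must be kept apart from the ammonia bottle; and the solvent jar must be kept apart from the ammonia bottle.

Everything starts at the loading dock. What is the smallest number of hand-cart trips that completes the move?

Counting alone: the porter can take at most 2 across per trip to the warehouse floor, so moving all 6 needs at least 3 loaded trips out, with a return between consecutive ones — at least 5 crossings.
The safety rule pushes this higher. Following every safe sequence of crossings, the most of the 6 that can be at the warehouse floor as the hand-cart arrives there on crossing 5 is 5 — never all 6.
So no plan with fewer than 7 crossings exists, and this one achieves 7:
1. Porter goes to the warehouse floor with the ammonia bottle and the peroxide.  [the loading dock: the base flask, the catalyst vial, the reducing agent, the solvent jar | the warehouse floor: the ammonia bottle, the peroxide]
2. Porter goes back to the loading dock alone.  [the loading dock: the base flask, the catalyst vial, the reducing agent, the solvent jar | the warehouse floor: the ammonia bottle, the peroxide]
3. Porter goes to the warehouse floor with the base flask and the catalyst vial.  [the loading dock: the reducing agent, the solvent jar | the warehouse floor: the ammonia bottle, the base flask, the catalyst vial, the peroxide]
4. Porter goes back to the loading dock with the ammonia bottle.  [the loading dock: the ammonia bottle, the reducing agent, the solvent jar | the warehouse floor: the base flask, the catalyst vial, the peroxide]
5. Porter goes to the warehouse floor with the ammonia bottle and the solvent jar.  [the loading dock: the reducing agent | the warehouse floor: the ammonia bottle, the base flask, the catalyst vial, the peroxide, the solvent jar]
6. Porter goes back to the loading dock with the ammonia bottle.  [the loading dock: the ammonia bottle, the reducing agent | the warehouse floor: the base flask, the catalyst vial, the peroxide, the solvent jar]
7. Porter goes to the warehouse floor with the ammonia bottle and the reducing agent.  [the loading dock: — | the warehouse floor: the ammonia bottle, the base flask, the catalyst vial, the peroxide, the reducing agent, the solvent jar]

7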